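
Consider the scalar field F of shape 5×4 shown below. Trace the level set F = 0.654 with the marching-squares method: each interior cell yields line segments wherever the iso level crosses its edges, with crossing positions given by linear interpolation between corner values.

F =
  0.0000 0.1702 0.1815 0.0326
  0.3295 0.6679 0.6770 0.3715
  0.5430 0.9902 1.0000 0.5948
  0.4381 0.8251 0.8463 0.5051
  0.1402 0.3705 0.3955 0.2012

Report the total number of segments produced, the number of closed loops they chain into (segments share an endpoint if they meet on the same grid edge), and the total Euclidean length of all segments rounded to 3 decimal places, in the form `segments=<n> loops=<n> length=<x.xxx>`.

segments=10 loops=1 length=8.009

cell (0,0): code 0100 → (0.972,1.000)–(1.000,0.959)
cell (0,1): code 1100 → (0.954,2.000)–(0.972,1.000)
cell (0,2): code 1000 → (1.000,2.075)–(0.954,2.000)
cell (1,0): code 0110 → (1.000,0.959)–(2.000,0.248)
cell (1,2): code 1001 → (2.000,2.854)–(1.000,2.075)
cell (2,0): code 0110 → (2.000,0.248)–(3.000,0.558)
cell (2,2): code 1001 → (3.000,2.564)–(2.000,2.854)
cell (3,0): code 0010 → (3.000,0.558)–(3.376,1.000)
cell (3,1): code 0011 → (3.376,1.000)–(3.427,2.000)
cell (3,2): code 0001 → (3.427,2.000)–(3.000,2.564)
total: 10 segments, chained into 1 closed loop(s), length Σ = 8.009345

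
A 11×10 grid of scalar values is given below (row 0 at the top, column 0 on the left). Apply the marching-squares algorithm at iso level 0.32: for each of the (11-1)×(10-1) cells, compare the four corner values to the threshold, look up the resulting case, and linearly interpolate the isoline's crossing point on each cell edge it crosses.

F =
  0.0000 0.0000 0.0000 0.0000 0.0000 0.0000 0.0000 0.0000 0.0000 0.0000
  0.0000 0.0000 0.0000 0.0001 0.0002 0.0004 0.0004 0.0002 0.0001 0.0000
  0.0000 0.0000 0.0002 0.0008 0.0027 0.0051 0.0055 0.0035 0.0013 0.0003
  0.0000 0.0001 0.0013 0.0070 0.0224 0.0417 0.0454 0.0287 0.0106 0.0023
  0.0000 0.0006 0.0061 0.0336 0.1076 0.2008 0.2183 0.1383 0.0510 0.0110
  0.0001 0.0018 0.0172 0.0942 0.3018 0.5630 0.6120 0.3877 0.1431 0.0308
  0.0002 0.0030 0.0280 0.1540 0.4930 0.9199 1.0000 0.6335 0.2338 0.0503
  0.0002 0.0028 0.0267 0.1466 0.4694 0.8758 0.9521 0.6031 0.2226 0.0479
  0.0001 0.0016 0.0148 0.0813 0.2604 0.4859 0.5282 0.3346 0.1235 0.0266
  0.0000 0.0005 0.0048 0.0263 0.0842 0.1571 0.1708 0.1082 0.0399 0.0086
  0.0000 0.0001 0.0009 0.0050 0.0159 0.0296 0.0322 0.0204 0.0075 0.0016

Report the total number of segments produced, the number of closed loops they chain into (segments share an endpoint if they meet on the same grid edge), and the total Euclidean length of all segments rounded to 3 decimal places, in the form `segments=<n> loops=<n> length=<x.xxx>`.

segments=16 loops=1 length=13.485

cell (4,4): code 0100 → (4.329,5.000)–(5.000,4.070)
cell (4,5): code 1100 → (4.258,6.000)–(4.329,5.000)
cell (4,6): code 1100 → (4.729,7.000)–(4.258,6.000)
cell (4,7): code 1000 → (5.000,7.277)–(4.729,7.000)
cell (5,3): code 0100 → (5.095,4.000)–(6.000,3.490)
cell (5,4): code 1110 → (5.000,4.070)–(5.095,4.000)
cell (5,7): code 1001 → (6.000,7.784)–(5.000,7.277)
cell (6,3): code 0110 → (6.000,3.490)–(7.000,3.537)
cell (6,7): code 1001 → (7.000,7.744)–(6.000,7.784)
cell (7,3): code 0010 → (7.000,3.537)–(7.715,4.000)
cell (7,4): code 0111 → (7.715,4.000)–(8.000,4.264)
cell (7,7): code 1001 → (8.000,7.069)–(7.000,7.744)
cell (8,4): code 0010 → (8.000,4.264)–(8.505,5.000)
cell (8,5): code 0011 → (8.505,5.000)–(8.583,6.000)
cell (8,6): code 0011 → (8.583,6.000)–(8.064,7.000)
cell (8,7): code 0001 → (8.064,7.000)–(8.000,7.069)
total: 16 segments, chained into 1 closed loop(s), length Σ = 13.485089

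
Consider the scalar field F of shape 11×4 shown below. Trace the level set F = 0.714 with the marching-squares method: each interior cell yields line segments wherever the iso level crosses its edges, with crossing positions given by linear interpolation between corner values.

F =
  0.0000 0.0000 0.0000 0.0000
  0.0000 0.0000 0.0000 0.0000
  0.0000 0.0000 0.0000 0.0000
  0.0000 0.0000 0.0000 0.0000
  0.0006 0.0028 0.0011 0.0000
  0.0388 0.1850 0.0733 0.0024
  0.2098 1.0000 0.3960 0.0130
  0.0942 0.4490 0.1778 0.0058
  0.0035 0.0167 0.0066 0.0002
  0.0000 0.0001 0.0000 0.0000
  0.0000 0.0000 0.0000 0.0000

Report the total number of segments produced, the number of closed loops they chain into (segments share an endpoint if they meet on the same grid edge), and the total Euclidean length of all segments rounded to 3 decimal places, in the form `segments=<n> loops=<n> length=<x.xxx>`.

segments=4 loops=1 length=2.429

cell (5,0): code 0100 → (5.649,1.000)–(6.000,0.638)
cell (5,1): code 1000 → (6.000,1.474)–(5.649,1.000)
cell (6,0): code 0010 → (6.000,0.638)–(6.519,1.000)
cell (6,1): code 0001 → (6.519,1.000)–(6.000,1.474)
total: 4 segments, chained into 1 closed loop(s), length Σ = 2.428866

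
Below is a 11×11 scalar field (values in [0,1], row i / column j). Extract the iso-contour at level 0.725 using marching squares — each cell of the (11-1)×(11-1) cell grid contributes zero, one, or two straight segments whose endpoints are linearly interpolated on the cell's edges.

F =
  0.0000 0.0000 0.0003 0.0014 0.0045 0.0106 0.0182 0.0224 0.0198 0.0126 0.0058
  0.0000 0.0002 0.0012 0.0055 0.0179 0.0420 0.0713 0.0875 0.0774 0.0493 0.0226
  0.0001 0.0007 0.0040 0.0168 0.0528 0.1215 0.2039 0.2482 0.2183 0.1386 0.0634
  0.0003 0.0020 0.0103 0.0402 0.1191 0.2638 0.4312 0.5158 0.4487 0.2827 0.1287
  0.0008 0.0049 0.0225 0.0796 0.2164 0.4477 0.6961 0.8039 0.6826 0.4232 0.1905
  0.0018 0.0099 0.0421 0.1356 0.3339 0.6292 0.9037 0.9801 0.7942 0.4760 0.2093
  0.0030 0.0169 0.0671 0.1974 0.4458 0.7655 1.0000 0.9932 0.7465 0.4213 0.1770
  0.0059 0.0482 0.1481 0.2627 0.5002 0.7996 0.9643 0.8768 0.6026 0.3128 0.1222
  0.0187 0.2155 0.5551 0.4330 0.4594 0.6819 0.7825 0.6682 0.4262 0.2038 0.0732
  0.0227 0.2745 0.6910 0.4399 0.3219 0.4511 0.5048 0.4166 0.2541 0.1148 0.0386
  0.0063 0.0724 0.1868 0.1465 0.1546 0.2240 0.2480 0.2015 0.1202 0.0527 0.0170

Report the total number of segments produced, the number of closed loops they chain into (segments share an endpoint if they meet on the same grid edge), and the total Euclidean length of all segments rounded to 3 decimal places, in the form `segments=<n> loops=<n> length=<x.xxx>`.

cell (3,6): code 0100 → (3.726,7.000)–(4.000,6.268)
cell (3,7): code 1000 → (4.000,7.650)–(3.726,7.000)
cell (4,5): code 0100 → (4.139,6.000)–(5.000,5.349)
cell (4,6): code 1110 → (4.000,6.268)–(4.139,6.000)
cell (4,7): code 1101 → (4.380,8.000)–(4.000,7.650)
cell (4,8): code 1000 → (5.000,8.217)–(4.380,8.000)
cell (5,4): code 0100 → (5.703,5.000)–(6.000,4.873)
cell (5,5): code 1110 → (5.000,5.349)–(5.703,5.000)
cell (5,8): code 1001 → (6.000,8.066)–(5.000,8.217)
cell (6,4): code 0110 → (6.000,4.873)–(7.000,4.751)
cell (6,7): code 1011 → (7.000,7.554)–(6.149,8.000)
cell (6,8): code 0001 → (6.149,8.000)–(6.000,8.066)
cell (7,4): code 0010 → (7.000,4.751)–(7.634,5.000)
cell (7,5): code 0111 → (7.634,5.000)–(8.000,5.428)
cell (7,6): code 1011 → (8.000,6.503)–(7.728,7.000)
cell (7,7): code 0001 → (7.728,7.000)–(7.000,7.554)
cell (8,5): code 0010 → (8.000,5.428)–(8.207,6.000)
cell (8,6): code 0001 → (8.207,6.000)–(8.000,6.503)
total: 18 segments, chained into 1 closed loop(s), length Σ = 12.170080

segments=18 loops=1 length=12.170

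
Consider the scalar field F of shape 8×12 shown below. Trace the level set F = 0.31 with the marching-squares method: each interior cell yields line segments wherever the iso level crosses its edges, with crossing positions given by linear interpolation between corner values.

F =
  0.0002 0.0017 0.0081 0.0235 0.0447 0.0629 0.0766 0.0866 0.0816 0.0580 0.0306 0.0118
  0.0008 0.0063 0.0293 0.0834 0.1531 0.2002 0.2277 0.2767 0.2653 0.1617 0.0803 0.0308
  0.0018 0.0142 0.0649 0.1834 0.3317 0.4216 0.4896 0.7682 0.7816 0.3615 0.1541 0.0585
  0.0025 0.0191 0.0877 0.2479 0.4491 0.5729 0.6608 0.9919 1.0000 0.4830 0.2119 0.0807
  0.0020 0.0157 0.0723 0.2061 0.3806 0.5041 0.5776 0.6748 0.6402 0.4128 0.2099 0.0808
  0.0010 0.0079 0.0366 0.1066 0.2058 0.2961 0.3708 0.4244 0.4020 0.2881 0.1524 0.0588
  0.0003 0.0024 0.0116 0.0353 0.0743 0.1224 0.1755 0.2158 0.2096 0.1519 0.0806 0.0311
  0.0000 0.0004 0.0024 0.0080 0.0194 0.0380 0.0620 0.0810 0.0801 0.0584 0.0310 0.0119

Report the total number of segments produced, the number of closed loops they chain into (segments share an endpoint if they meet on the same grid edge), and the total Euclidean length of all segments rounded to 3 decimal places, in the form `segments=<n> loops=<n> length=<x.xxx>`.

segments=20 loops=1 length=17.091

cell (1,3): code 0100 → (1.878,4.000)–(2.000,3.854)
cell (1,4): code 1100 → (1.496,5.000)–(1.878,4.000)
cell (1,5): code 1100 → (1.314,6.000)–(1.496,5.000)
cell (1,6): code 1100 → (1.068,7.000)–(1.314,6.000)
cell (1,7): code 1100 → (1.087,8.000)–(1.068,7.000)
cell (1,8): code 1100 → (1.742,9.000)–(1.087,8.000)
cell (1,9): code 1000 → (2.000,9.248)–(1.742,9.000)
cell (2,3): code 0110 → (2.000,3.854)–(3.000,3.309)
cell (2,9): code 1001 → (3.000,9.638)–(2.000,9.248)
cell (3,3): code 0110 → (3.000,3.309)–(4.000,3.595)
cell (3,9): code 1001 → (4.000,9.507)–(3.000,9.638)
cell (4,3): code 0010 → (4.000,3.595)–(4.404,4.000)
cell (4,4): code 0011 → (4.404,4.000)–(4.933,5.000)
cell (4,5): code 0111 → (4.933,5.000)–(5.000,5.186)
cell (4,8): code 1011 → (5.000,8.808)–(4.824,9.000)
cell (4,9): code 0001 → (4.824,9.000)–(4.000,9.507)
cell (5,5): code 0010 → (5.000,5.186)–(5.311,6.000)
cell (5,6): code 0011 → (5.311,6.000)–(5.548,7.000)
cell (5,7): code 0011 → (5.548,7.000)–(5.478,8.000)
cell (5,8): code 0001 → (5.478,8.000)–(5.000,8.808)
total: 20 segments, chained into 1 closed loop(s), length Σ = 17.091263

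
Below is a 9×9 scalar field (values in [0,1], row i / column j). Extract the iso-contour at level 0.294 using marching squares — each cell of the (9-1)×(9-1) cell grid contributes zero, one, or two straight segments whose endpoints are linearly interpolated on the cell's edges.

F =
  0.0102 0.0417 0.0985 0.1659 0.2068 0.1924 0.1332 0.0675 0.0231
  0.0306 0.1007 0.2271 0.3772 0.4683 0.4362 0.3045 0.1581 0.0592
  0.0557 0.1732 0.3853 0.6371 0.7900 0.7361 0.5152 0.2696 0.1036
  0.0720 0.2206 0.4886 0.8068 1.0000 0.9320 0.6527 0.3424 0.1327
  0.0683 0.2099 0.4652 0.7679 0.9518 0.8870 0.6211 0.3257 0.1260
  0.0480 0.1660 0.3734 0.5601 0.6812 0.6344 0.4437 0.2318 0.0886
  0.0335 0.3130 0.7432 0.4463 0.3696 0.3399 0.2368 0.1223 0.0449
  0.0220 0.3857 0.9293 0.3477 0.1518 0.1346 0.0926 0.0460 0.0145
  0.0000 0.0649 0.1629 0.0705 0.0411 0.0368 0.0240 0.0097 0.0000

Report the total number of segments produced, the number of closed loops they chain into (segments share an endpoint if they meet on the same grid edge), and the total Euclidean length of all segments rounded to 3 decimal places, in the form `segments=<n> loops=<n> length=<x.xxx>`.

segments=28 loops=1 length=22.197

cell (0,2): code 0100 → (0.606,3.000)–(1.000,2.446)
cell (0,3): code 1100 → (0.333,4.000)–(0.606,3.000)
cell (0,4): code 1100 → (0.417,5.000)–(0.333,4.000)
cell (0,5): code 1100 → (0.939,6.000)–(0.417,5.000)
cell (0,6): code 1000 → (1.000,6.072)–(0.939,6.000)
cell (1,1): code 0100 → (1.423,2.000)–(2.000,1.570)
cell (1,2): code 1110 → (1.000,2.446)–(1.423,2.000)
cell (1,6): code 1001 → (2.000,6.901)–(1.000,6.072)
cell (2,1): code 0110 → (2.000,1.570)–(3.000,1.274)
cell (2,6): code 1101 → (2.335,7.000)–(2.000,6.901)
cell (2,7): code 1000 → (3.000,7.231)–(2.335,7.000)
cell (3,1): code 0110 → (3.000,1.274)–(4.000,1.329)
cell (3,7): code 1001 → (4.000,7.159)–(3.000,7.231)
cell (4,1): code 0110 → (4.000,1.329)–(5.000,1.617)
cell (4,6): code 1011 → (5.000,6.706)–(4.338,7.000)
cell (4,7): code 0001 → (4.338,7.000)–(4.000,7.159)
cell (5,0): code 0100 → (5.871,1.000)–(6.000,0.932)
cell (5,1): code 1110 → (5.000,1.617)–(5.871,1.000)
cell (5,5): code 1011 → (6.000,5.445)–(5.724,6.000)
cell (5,6): code 0001 → (5.724,6.000)–(5.000,6.706)
cell (6,0): code 0110 → (6.000,0.932)–(7.000,0.748)
cell (6,3): code 1011 → (7.000,3.274)–(6.347,4.000)
cell (6,4): code 0011 → (6.347,4.000)–(6.224,5.000)
cell (6,5): code 0001 → (6.224,5.000)–(6.000,5.445)
cell (7,0): code 0010 → (7.000,0.748)–(7.286,1.000)
cell (7,1): code 0011 → (7.286,1.000)–(7.829,2.000)
cell (7,2): code 0011 → (7.829,2.000)–(7.194,3.000)
cell (7,3): code 0001 → (7.194,3.000)–(7.000,3.274)
total: 28 segments, chained into 1 closed loop(s), length Σ = 22.196779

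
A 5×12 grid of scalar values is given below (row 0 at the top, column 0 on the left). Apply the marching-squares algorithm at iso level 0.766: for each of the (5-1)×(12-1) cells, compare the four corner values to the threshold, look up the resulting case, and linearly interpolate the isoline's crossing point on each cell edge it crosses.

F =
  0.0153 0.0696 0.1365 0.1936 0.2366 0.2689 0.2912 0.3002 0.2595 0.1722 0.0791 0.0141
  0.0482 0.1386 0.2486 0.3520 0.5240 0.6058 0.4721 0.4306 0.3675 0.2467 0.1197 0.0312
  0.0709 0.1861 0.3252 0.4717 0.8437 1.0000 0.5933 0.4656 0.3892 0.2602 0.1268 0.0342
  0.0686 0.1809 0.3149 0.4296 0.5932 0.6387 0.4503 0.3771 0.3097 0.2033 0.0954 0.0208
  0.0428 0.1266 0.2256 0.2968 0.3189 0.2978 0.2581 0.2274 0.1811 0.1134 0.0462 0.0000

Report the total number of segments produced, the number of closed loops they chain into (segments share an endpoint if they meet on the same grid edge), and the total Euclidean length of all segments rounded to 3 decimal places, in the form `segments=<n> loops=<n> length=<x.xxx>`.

segments=6 loops=1 length=4.502

cell (1,3): code 0100 → (1.757,4.000)–(2.000,3.791)
cell (1,4): code 1100 → (1.406,5.000)–(1.757,4.000)
cell (1,5): code 1000 → (2.000,5.575)–(1.406,5.000)
cell (2,3): code 0010 → (2.000,3.791)–(2.310,4.000)
cell (2,4): code 0011 → (2.310,4.000)–(2.648,5.000)
cell (2,5): code 0001 → (2.648,5.000)–(2.000,5.575)
total: 6 segments, chained into 1 closed loop(s), length Σ = 4.502497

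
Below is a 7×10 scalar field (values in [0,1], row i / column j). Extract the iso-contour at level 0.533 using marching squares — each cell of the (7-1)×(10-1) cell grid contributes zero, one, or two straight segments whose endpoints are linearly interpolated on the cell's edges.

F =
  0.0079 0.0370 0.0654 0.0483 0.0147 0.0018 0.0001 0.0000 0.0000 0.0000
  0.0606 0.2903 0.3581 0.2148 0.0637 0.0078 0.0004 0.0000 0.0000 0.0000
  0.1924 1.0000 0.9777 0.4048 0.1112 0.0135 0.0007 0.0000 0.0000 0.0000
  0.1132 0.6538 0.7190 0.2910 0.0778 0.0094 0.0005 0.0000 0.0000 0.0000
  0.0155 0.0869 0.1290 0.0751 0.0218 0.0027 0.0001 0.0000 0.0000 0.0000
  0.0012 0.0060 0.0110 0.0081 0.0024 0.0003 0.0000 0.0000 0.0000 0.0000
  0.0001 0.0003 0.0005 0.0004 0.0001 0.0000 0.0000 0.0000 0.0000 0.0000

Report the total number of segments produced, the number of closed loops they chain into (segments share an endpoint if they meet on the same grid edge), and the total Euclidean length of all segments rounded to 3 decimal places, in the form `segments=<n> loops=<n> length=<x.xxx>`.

segments=8 loops=1 length=6.904

cell (1,0): code 0100 → (1.342,1.000)–(2.000,0.422)
cell (1,1): code 1100 → (1.282,2.000)–(1.342,1.000)
cell (1,2): code 1000 → (2.000,2.776)–(1.282,2.000)
cell (2,0): code 0110 → (2.000,0.422)–(3.000,0.777)
cell (2,2): code 1001 → (3.000,2.435)–(2.000,2.776)
cell (3,0): code 0010 → (3.000,0.777)–(3.213,1.000)
cell (3,1): code 0011 → (3.213,1.000)–(3.315,2.000)
cell (3,2): code 0001 → (3.315,2.000)–(3.000,2.435)
total: 8 segments, chained into 1 closed loop(s), length Σ = 6.903658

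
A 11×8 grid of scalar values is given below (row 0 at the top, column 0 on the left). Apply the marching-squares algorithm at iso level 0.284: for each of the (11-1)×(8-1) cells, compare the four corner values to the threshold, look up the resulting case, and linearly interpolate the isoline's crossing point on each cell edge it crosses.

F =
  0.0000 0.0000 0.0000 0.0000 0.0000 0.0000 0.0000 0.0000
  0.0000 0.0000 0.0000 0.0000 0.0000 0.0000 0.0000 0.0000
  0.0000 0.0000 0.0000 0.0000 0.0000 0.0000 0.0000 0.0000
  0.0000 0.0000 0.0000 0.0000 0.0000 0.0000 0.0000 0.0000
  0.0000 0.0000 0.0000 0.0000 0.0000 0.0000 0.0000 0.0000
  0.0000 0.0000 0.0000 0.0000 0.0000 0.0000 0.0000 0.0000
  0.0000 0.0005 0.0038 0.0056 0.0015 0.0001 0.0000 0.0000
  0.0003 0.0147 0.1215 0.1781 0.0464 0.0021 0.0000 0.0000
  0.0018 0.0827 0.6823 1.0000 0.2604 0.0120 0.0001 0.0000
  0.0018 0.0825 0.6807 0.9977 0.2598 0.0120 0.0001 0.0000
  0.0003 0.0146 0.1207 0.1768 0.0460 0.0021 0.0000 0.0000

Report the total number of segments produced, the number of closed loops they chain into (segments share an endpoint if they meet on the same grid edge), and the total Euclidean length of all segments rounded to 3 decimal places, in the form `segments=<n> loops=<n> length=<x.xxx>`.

segments=8 loops=1 length=8.571

cell (7,1): code 0100 → (7.290,2.000)–(8.000,1.336)
cell (7,2): code 1100 → (7.129,3.000)–(7.290,2.000)
cell (7,3): code 1000 → (8.000,3.968)–(7.129,3.000)
cell (8,1): code 0110 → (8.000,1.336)–(9.000,1.337)
cell (8,3): code 1001 → (9.000,3.967)–(8.000,3.968)
cell (9,1): code 0010 → (9.000,1.337)–(9.708,2.000)
cell (9,2): code 0011 → (9.708,2.000)–(9.869,3.000)
cell (9,3): code 0001 → (9.869,3.000)–(9.000,3.967)
total: 8 segments, chained into 1 closed loop(s), length Σ = 8.571444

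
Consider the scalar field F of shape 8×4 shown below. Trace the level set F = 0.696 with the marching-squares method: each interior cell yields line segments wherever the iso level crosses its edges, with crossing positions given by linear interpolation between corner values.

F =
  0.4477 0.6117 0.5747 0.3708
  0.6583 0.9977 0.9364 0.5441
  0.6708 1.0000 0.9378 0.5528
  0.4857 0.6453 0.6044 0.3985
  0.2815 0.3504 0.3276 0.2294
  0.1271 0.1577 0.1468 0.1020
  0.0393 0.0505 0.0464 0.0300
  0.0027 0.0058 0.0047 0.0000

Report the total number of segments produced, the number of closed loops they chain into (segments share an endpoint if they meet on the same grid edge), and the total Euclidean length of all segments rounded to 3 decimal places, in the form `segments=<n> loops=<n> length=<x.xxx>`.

cell (0,0): code 0100 → (0.218,1.000)–(1.000,0.111)
cell (0,1): code 1100 → (0.335,2.000)–(0.218,1.000)
cell (0,2): code 1000 → (1.000,2.613)–(0.335,2.000)
cell (1,0): code 0110 → (1.000,0.111)–(2.000,0.077)
cell (1,2): code 1001 → (2.000,2.628)–(1.000,2.613)
cell (2,0): code 0010 → (2.000,0.077)–(2.857,1.000)
cell (2,1): code 0011 → (2.857,1.000)–(2.725,2.000)
cell (2,2): code 0001 → (2.725,2.000)–(2.000,2.628)
total: 8 segments, chained into 1 closed loop(s), length Σ = 8.323168

segments=8 loops=1 length=8.323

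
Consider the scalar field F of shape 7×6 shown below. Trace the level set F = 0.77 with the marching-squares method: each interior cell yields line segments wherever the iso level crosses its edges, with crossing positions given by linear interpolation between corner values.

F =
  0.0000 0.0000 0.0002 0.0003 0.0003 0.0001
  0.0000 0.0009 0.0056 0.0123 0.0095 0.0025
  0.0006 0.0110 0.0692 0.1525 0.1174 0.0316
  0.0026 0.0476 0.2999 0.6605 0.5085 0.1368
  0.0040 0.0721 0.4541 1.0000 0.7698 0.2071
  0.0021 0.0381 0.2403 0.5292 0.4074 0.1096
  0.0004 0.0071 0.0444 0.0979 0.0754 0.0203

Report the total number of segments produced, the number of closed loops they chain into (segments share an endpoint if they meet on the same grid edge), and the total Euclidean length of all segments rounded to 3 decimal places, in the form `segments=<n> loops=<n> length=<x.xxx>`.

segments=4 loops=1 length=3.762

cell (3,2): code 0100 → (3.323,3.000)–(4.000,2.579)
cell (3,3): code 1000 → (4.000,3.999)–(3.323,3.000)
cell (4,2): code 0010 → (4.000,2.579)–(4.489,3.000)
cell (4,3): code 0001 → (4.489,3.000)–(4.000,3.999)
total: 4 segments, chained into 1 closed loop(s), length Σ = 3.762236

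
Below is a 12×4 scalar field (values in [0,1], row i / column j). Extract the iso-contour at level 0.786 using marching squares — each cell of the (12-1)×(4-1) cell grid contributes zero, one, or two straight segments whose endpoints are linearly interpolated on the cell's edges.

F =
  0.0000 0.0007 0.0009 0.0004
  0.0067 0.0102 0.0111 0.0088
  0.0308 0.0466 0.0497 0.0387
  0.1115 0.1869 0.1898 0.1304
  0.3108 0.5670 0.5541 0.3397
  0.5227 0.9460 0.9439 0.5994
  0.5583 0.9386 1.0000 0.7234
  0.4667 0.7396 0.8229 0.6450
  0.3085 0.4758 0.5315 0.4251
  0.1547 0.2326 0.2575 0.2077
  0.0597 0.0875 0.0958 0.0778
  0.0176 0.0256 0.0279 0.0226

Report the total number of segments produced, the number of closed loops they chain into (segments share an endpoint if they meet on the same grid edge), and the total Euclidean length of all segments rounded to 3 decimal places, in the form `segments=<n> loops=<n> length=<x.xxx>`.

segments=10 loops=1 length=7.550

cell (4,0): code 0100 → (4.578,1.000)–(5.000,0.622)
cell (4,1): code 1100 → (4.595,2.000)–(4.578,1.000)
cell (4,2): code 1000 → (5.000,2.458)–(4.595,2.000)
cell (5,0): code 0110 → (5.000,0.622)–(6.000,0.599)
cell (5,2): code 1001 → (6.000,2.774)–(5.000,2.458)
cell (6,0): code 0010 → (6.000,0.599)–(6.767,1.000)
cell (6,1): code 0111 → (6.767,1.000)–(7.000,1.557)
cell (6,2): code 1001 → (7.000,2.207)–(6.000,2.774)
cell (7,1): code 0010 → (7.000,1.557)–(7.127,2.000)
cell (7,2): code 0001 → (7.127,2.000)–(7.000,2.207)
total: 10 segments, chained into 1 closed loop(s), length Σ = 7.549567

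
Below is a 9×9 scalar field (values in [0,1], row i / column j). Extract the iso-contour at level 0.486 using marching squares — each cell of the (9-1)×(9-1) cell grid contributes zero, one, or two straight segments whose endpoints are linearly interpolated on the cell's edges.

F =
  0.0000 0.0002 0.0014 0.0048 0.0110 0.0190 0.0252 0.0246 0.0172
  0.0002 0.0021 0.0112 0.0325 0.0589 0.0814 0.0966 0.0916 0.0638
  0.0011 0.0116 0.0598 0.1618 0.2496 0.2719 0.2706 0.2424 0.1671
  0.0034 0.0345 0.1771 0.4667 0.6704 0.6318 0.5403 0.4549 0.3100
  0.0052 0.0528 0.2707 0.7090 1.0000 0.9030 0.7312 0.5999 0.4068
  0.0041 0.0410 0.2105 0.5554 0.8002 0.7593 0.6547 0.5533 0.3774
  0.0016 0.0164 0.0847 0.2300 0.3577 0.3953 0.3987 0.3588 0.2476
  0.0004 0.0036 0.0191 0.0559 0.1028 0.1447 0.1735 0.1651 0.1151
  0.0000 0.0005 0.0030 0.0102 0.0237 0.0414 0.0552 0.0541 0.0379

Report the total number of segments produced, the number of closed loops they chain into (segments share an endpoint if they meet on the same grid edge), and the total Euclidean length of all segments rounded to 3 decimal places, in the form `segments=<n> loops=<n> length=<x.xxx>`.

segments=16 loops=1 length=13.320

cell (2,3): code 0100 → (2.562,4.000)–(3.000,3.095)
cell (2,4): code 1100 → (2.595,5.000)–(2.562,4.000)
cell (2,5): code 1100 → (2.799,6.000)–(2.595,5.000)
cell (2,6): code 1000 → (3.000,6.636)–(2.799,6.000)
cell (3,2): code 0100 → (3.080,3.000)–(4.000,2.491)
cell (3,3): code 1110 → (3.000,3.095)–(3.080,3.000)
cell (3,6): code 1101 → (3.214,7.000)–(3.000,6.636)
cell (3,7): code 1000 → (4.000,7.590)–(3.214,7.000)
cell (4,2): code 0110 → (4.000,2.491)–(5.000,2.799)
cell (4,7): code 1001 → (5.000,7.383)–(4.000,7.590)
cell (5,2): code 0010 → (5.000,2.799)–(5.213,3.000)
cell (5,3): code 0011 → (5.213,3.000)–(5.710,4.000)
cell (5,4): code 0011 → (5.710,4.000)–(5.751,5.000)
cell (5,5): code 0011 → (5.751,5.000)–(5.659,6.000)
cell (5,6): code 0011 → (5.659,6.000)–(5.346,7.000)
cell (5,7): code 0001 → (5.346,7.000)–(5.000,7.383)
total: 16 segments, chained into 1 closed loop(s), length Σ = 13.320168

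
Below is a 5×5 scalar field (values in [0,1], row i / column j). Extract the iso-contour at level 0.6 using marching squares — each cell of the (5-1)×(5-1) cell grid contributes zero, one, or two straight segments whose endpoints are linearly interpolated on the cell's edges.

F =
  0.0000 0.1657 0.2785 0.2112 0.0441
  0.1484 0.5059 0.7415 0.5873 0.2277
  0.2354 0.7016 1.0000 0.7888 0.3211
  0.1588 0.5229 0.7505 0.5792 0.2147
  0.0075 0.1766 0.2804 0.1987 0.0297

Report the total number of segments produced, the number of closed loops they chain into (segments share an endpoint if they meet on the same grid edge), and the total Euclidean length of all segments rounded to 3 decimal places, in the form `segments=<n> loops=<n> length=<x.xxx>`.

segments=12 loops=1 length=7.924

cell (0,1): code 0100 → (0.694,2.000)–(1.000,1.399)
cell (0,2): code 1000 → (1.000,2.918)–(0.694,2.000)
cell (1,0): code 0100 → (1.481,1.000)–(2.000,0.782)
cell (1,1): code 1110 → (1.000,1.399)–(1.481,1.000)
cell (1,2): code 1101 → (1.063,3.000)–(1.000,2.918)
cell (1,3): code 1000 → (2.000,3.404)–(1.063,3.000)
cell (2,0): code 0010 → (2.000,0.782)–(2.569,1.000)
cell (2,1): code 0111 → (2.569,1.000)–(3.000,1.339)
cell (2,2): code 1011 → (3.000,2.879)–(2.901,3.000)
cell (2,3): code 0001 → (2.901,3.000)–(2.000,3.404)
cell (3,1): code 0010 → (3.000,1.339)–(3.320,2.000)
cell (3,2): code 0001 → (3.320,2.000)–(3.000,2.879)
total: 12 segments, chained into 1 closed loop(s), length Σ = 7.924238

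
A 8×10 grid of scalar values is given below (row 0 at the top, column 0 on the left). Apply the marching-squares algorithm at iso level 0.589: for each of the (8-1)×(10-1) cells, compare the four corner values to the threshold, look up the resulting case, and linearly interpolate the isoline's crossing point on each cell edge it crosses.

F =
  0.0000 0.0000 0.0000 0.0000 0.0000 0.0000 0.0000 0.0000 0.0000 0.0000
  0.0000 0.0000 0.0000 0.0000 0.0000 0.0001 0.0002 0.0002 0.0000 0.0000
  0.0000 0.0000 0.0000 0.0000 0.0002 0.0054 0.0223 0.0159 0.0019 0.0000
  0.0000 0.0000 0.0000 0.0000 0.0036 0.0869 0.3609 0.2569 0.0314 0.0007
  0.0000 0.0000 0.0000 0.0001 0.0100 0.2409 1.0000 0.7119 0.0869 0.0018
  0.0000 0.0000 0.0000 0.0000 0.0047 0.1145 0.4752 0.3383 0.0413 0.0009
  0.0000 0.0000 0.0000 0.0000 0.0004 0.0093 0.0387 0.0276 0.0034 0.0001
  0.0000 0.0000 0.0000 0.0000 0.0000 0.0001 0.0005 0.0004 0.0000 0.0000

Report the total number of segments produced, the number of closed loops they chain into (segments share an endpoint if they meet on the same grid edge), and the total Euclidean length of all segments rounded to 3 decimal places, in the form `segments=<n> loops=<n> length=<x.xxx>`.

segments=6 loops=1 length=4.676

cell (3,5): code 0100 → (3.357,6.000)–(4.000,5.459)
cell (3,6): code 1100 → (3.730,7.000)–(3.357,6.000)
cell (3,7): code 1000 → (4.000,7.197)–(3.730,7.000)
cell (4,5): code 0010 → (4.000,5.459)–(4.783,6.000)
cell (4,6): code 0011 → (4.783,6.000)–(4.329,7.000)
cell (4,7): code 0001 → (4.329,7.000)–(4.000,7.197)
total: 6 segments, chained into 1 closed loop(s), length Σ = 4.675721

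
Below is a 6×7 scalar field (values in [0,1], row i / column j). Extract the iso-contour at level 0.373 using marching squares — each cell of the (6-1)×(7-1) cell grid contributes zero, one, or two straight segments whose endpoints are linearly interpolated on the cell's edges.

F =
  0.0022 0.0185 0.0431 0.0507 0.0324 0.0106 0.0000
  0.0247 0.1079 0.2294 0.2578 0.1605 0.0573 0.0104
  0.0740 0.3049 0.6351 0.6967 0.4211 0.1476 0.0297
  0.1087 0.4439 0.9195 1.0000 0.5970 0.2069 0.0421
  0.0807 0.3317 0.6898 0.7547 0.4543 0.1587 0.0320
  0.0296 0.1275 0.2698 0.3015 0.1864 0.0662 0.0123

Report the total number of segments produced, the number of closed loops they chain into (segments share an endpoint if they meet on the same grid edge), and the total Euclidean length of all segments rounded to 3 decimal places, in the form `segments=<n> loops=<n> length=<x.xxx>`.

segments=14 loops=1 length=11.393

cell (1,1): code 0100 → (1.354,2.000)–(2.000,1.206)
cell (1,2): code 1100 → (1.262,3.000)–(1.354,2.000)
cell (1,3): code 1100 → (1.815,4.000)–(1.262,3.000)
cell (1,4): code 1000 → (2.000,4.176)–(1.815,4.000)
cell (2,0): code 0100 → (2.490,1.000)–(3.000,0.788)
cell (2,1): code 1110 → (2.000,1.206)–(2.490,1.000)
cell (2,4): code 1001 → (3.000,4.574)–(2.000,4.176)
cell (3,0): code 0010 → (3.000,0.788)–(3.632,1.000)
cell (3,1): code 0111 → (3.632,1.000)–(4.000,1.115)
cell (3,4): code 1001 → (4.000,4.275)–(3.000,4.574)
cell (4,1): code 0010 → (4.000,1.115)–(4.754,2.000)
cell (4,2): code 0011 → (4.754,2.000)–(4.842,3.000)
cell (4,3): code 0011 → (4.842,3.000)–(4.303,4.000)
cell (4,4): code 0001 → (4.303,4.000)–(4.000,4.275)
total: 14 segments, chained into 1 closed loop(s), length Σ = 11.393227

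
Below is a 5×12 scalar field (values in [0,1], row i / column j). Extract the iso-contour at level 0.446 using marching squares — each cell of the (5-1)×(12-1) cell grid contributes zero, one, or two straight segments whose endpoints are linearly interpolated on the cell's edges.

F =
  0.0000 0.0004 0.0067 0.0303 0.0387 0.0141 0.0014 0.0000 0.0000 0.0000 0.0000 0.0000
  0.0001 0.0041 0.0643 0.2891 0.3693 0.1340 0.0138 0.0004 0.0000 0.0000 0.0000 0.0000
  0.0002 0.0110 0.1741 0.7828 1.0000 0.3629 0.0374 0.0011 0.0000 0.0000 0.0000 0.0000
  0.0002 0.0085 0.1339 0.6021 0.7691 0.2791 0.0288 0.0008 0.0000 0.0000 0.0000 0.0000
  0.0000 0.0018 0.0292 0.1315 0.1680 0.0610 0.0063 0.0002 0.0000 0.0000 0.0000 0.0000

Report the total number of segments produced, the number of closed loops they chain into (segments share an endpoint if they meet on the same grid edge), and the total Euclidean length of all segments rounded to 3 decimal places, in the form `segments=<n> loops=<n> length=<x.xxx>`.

cell (1,2): code 0100 → (1.318,3.000)–(2.000,2.447)
cell (1,3): code 1100 → (1.122,4.000)–(1.318,3.000)
cell (1,4): code 1000 → (2.000,4.870)–(1.122,4.000)
cell (2,2): code 0110 → (2.000,2.447)–(3.000,2.667)
cell (2,4): code 1001 → (3.000,4.659)–(2.000,4.870)
cell (3,2): code 0010 → (3.000,2.667)–(3.332,3.000)
cell (3,3): code 0011 → (3.332,3.000)–(3.538,4.000)
cell (3,4): code 0001 → (3.538,4.000)–(3.000,4.659)
total: 8 segments, chained into 1 closed loop(s), length Σ = 7.521166

segments=8 loops=1 length=7.521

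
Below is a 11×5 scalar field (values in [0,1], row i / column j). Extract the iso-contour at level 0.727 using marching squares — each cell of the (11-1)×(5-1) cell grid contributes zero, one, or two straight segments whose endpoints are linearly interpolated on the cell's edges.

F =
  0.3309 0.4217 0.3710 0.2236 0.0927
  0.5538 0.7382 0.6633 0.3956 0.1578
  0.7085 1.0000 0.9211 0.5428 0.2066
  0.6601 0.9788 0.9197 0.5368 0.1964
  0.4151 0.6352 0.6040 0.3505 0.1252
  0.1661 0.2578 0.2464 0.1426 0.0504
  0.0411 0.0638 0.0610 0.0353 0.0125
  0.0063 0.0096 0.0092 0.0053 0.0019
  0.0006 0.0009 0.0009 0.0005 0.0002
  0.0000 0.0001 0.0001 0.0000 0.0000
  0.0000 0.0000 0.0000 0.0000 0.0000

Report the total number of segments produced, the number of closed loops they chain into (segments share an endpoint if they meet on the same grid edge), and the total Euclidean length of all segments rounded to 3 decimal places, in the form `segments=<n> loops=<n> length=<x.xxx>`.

segments=10 loops=1 length=8.237

cell (0,0): code 0100 → (0.965,1.000)–(1.000,0.939)
cell (0,1): code 1000 → (1.000,1.150)–(0.965,1.000)
cell (1,0): code 0110 → (1.000,0.939)–(2.000,0.063)
cell (1,1): code 1101 → (1.247,2.000)–(1.000,1.150)
cell (1,2): code 1000 → (2.000,2.513)–(1.247,2.000)
cell (2,0): code 0110 → (2.000,0.063)–(3.000,0.210)
cell (2,2): code 1001 → (3.000,2.503)–(2.000,2.513)
cell (3,0): code 0010 → (3.000,0.210)–(3.733,1.000)
cell (3,1): code 0011 → (3.733,1.000)–(3.610,2.000)
cell (3,2): code 0001 → (3.610,2.000)–(3.000,2.503)
total: 10 segments, chained into 1 closed loop(s), length Σ = 8.236913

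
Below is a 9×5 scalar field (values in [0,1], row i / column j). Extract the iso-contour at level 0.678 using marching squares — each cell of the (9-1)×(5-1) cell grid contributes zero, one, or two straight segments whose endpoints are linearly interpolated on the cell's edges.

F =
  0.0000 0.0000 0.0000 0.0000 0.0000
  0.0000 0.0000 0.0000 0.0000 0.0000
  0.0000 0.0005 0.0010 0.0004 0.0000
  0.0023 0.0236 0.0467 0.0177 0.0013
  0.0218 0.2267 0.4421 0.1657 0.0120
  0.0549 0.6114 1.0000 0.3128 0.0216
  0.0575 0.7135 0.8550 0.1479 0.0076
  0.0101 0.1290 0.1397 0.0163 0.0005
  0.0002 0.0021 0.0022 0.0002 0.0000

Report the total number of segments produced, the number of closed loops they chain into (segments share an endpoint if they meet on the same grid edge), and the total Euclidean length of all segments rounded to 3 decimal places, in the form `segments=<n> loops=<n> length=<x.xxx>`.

segments=8 loops=1 length=5.254

cell (4,1): code 0100 → (4.423,2.000)–(5.000,1.171)
cell (4,2): code 1000 → (5.000,2.469)–(4.423,2.000)
cell (5,0): code 0100 → (5.652,1.000)–(6.000,0.946)
cell (5,1): code 1110 → (5.000,1.171)–(5.652,1.000)
cell (5,2): code 1001 → (6.000,2.250)–(5.000,2.469)
cell (6,0): code 0010 → (6.000,0.946)–(6.061,1.000)
cell (6,1): code 0011 → (6.061,1.000)–(6.247,2.000)
cell (6,2): code 0001 → (6.247,2.000)–(6.000,2.250)
total: 8 segments, chained into 1 closed loop(s), length Σ = 5.253707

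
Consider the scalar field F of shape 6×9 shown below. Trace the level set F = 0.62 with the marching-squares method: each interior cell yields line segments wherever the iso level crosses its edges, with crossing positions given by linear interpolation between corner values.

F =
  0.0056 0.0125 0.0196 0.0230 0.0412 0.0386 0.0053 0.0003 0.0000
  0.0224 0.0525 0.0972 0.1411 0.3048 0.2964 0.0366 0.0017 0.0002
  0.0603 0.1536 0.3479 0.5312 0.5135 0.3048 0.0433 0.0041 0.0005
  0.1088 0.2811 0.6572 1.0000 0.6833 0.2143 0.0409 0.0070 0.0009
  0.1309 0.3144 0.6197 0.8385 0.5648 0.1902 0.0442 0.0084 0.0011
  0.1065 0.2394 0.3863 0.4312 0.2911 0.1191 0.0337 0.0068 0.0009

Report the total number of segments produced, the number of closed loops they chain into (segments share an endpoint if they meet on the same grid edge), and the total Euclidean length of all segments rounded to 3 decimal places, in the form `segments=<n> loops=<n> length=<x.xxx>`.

cell (2,1): code 0100 → (2.880,2.000)–(3.000,1.901)
cell (2,2): code 1100 → (2.189,3.000)–(2.880,2.000)
cell (2,3): code 1100 → (2.627,4.000)–(2.189,3.000)
cell (2,4): code 1000 → (3.000,4.135)–(2.627,4.000)
cell (3,1): code 0010 → (3.000,1.901)–(3.992,2.000)
cell (3,2): code 0111 → (3.992,2.000)–(4.000,2.001)
cell (3,3): code 1011 → (4.000,3.798)–(3.534,4.000)
cell (3,4): code 0001 → (3.534,4.000)–(3.000,4.135)
cell (4,2): code 0010 → (4.000,2.001)–(4.536,3.000)
cell (4,3): code 0001 → (4.536,3.000)–(4.000,3.798)
total: 10 segments, chained into 1 closed loop(s), length Σ = 7.017976

segments=10 loops=1 length=7.018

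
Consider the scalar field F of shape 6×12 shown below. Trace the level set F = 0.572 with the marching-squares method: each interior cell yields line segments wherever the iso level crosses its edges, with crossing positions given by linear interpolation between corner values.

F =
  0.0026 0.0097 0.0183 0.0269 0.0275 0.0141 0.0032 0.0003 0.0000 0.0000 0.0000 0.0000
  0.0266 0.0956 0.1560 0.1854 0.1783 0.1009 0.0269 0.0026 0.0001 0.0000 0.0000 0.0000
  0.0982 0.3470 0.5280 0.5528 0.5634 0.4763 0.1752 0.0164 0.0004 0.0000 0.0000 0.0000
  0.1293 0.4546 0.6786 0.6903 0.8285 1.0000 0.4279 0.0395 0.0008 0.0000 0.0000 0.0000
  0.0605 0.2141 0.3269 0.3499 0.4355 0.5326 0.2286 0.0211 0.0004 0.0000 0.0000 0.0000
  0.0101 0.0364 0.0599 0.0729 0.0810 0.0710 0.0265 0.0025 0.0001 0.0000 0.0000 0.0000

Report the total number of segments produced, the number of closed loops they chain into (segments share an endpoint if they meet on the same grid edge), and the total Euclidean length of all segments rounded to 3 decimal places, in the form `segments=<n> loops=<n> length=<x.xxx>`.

segments=10 loops=1 length=9.817

cell (2,1): code 0100 → (2.292,2.000)–(3.000,1.524)
cell (2,2): code 1100 → (2.140,3.000)–(2.292,2.000)
cell (2,3): code 1100 → (2.032,4.000)–(2.140,3.000)
cell (2,4): code 1100 → (2.183,5.000)–(2.032,4.000)
cell (2,5): code 1000 → (3.000,5.748)–(2.183,5.000)
cell (3,1): code 0010 → (3.000,1.524)–(3.303,2.000)
cell (3,2): code 0011 → (3.303,2.000)–(3.348,3.000)
cell (3,3): code 0011 → (3.348,3.000)–(3.653,4.000)
cell (3,4): code 0011 → (3.653,4.000)–(3.916,5.000)
cell (3,5): code 0001 → (3.916,5.000)–(3.000,5.748)
total: 10 segments, chained into 1 closed loop(s), length Σ = 9.816631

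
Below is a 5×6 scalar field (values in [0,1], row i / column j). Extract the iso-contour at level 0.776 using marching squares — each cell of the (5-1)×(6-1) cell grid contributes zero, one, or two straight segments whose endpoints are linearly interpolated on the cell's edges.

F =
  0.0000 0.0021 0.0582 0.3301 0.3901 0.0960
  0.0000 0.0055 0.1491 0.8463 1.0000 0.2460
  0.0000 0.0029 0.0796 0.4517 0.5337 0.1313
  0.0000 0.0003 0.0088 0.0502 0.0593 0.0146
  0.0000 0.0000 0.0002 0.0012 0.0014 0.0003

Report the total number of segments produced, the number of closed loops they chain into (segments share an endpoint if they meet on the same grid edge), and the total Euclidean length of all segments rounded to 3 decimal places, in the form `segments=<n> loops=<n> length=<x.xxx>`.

cell (0,2): code 0100 → (0.864,3.000)–(1.000,2.899)
cell (0,3): code 1100 → (0.633,4.000)–(0.864,3.000)
cell (0,4): code 1000 → (1.000,4.297)–(0.633,4.000)
cell (1,2): code 0010 → (1.000,2.899)–(1.178,3.000)
cell (1,3): code 0011 → (1.178,3.000)–(1.480,4.000)
cell (1,4): code 0001 → (1.480,4.000)–(1.000,4.297)
total: 6 segments, chained into 1 closed loop(s), length Σ = 3.482391

segments=6 loops=1 length=3.482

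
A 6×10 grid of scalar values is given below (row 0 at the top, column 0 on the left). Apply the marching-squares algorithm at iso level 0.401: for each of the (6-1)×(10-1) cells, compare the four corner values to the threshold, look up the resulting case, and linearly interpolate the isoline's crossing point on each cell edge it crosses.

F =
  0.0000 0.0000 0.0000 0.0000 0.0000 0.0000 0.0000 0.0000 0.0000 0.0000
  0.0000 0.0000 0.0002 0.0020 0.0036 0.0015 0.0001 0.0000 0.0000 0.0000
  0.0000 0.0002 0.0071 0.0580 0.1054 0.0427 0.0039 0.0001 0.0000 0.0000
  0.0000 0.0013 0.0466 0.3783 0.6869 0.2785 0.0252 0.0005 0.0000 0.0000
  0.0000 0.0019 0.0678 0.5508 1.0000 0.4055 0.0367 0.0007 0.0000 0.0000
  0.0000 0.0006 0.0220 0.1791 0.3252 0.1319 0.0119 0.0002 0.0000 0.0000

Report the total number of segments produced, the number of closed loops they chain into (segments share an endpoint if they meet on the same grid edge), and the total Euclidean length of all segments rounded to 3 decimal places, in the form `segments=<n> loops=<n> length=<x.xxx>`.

cell (2,3): code 0100 → (2.508,4.000)–(3.000,3.074)
cell (2,4): code 1000 → (3.000,4.700)–(2.508,4.000)
cell (3,2): code 0100 → (3.132,3.000)–(4.000,2.690)
cell (3,3): code 1110 → (3.000,3.074)–(3.132,3.000)
cell (3,4): code 1101 → (3.965,5.000)–(3.000,4.700)
cell (3,5): code 1000 → (4.000,5.012)–(3.965,5.000)
cell (4,2): code 0010 → (4.000,2.690)–(4.403,3.000)
cell (4,3): code 0011 → (4.403,3.000)–(4.888,4.000)
cell (4,4): code 0011 → (4.888,4.000)–(4.016,5.000)
cell (4,5): code 0001 → (4.016,5.000)–(4.000,5.012)
total: 10 segments, chained into 1 closed loop(s), length Σ = 6.991318

segments=10 loops=1 length=6.991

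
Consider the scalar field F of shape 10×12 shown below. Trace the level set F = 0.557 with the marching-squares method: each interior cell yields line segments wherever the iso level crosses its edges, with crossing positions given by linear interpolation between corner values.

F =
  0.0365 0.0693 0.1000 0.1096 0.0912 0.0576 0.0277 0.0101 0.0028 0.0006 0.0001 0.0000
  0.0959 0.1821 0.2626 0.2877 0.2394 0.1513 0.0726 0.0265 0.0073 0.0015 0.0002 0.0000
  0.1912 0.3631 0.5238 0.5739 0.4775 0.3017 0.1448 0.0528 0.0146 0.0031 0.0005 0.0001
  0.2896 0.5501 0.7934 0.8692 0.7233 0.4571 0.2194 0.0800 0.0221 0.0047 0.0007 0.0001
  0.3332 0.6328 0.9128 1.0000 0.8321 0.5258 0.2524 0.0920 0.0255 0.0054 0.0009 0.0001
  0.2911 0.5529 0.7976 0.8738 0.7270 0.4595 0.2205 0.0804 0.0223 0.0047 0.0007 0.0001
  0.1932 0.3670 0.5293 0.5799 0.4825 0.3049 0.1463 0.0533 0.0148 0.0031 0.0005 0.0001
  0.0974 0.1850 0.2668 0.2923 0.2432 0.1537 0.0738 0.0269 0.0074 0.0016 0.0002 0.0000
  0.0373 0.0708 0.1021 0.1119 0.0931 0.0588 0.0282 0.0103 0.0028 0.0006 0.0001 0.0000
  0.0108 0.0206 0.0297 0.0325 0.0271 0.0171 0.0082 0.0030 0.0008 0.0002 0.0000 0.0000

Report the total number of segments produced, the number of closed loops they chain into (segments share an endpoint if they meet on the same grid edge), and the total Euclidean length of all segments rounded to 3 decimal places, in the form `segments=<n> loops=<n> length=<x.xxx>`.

segments=18 loops=1 length=12.823

cell (1,2): code 0100 → (1.941,3.000)–(2.000,2.663)
cell (1,3): code 1000 → (2.000,3.175)–(1.941,3.000)
cell (2,1): code 0100 → (2.123,2.000)–(3.000,1.028)
cell (2,2): code 1110 → (2.000,2.663)–(2.123,2.000)
cell (2,3): code 1101 → (2.323,4.000)–(2.000,3.175)
cell (2,4): code 1000 → (3.000,4.625)–(2.323,4.000)
cell (3,0): code 0100 → (3.083,1.000)–(4.000,0.747)
cell (3,1): code 1110 → (3.000,1.028)–(3.083,1.000)
cell (3,4): code 1001 → (4.000,4.898)–(3.000,4.625)
cell (4,0): code 0010 → (4.000,0.747)–(4.949,1.000)
cell (4,1): code 0111 → (4.949,1.000)–(5.000,1.017)
cell (4,4): code 1001 → (5.000,4.636)–(4.000,4.898)
cell (5,1): code 0010 → (5.000,1.017)–(5.897,2.000)
cell (5,2): code 0111 → (5.897,2.000)–(6.000,2.547)
cell (5,3): code 1011 → (6.000,3.235)–(5.695,4.000)
cell (5,4): code 0001 → (5.695,4.000)–(5.000,4.636)
cell (6,2): code 0010 → (6.000,2.547)–(6.080,3.000)
cell (6,3): code 0001 → (6.080,3.000)–(6.000,3.235)
total: 18 segments, chained into 1 closed loop(s), length Σ = 12.823311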